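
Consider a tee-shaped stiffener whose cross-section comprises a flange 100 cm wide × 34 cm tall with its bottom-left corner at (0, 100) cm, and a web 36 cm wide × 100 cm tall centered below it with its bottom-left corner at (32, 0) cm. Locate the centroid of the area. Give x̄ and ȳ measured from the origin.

x̄ = 50.00 cm, ȳ = 82.54 cm

web: A = 36 × 100 = 3600.00, centroid at (50.00, 50.00).
flange: A = 100 × 34 = 3400.00, centroid at (50.00, 117.00).
ΣA = 7000.00 cm²
ΣAx̄ = (3600.00)(50.00) + (3400.00)(50.00) = 350000.00 cm³
ΣAȳ = (3600.00)(50.00) + (3400.00)(117.00) = 577800.00 cm³
x̄ = 350000.00 / 7000.00 = 50.00 cm
ȳ = 577800.00 / 7000.00 = 82.54 cm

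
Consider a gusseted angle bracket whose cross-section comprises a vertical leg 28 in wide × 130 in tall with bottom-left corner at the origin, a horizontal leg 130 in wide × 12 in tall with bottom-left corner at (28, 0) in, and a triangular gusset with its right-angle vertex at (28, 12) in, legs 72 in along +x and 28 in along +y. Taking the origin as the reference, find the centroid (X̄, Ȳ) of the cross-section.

vertical leg: A = 28 × 130 = 3640.00, centroid at (14.00, 65.00).
horizontal leg: A = 130 × 12 = 1560.00, centroid at (93.00, 6.00).
gusset: A = ½·72·28 = 1008.00, centroid at (52.00, 21.33).
ΣA = 6208.00 in²
ΣAX̄ = (3640.00)(14.00) + (1560.00)(93.00) + (1008.00)(52.00) = 248456.00 in³
ΣAȲ = (3640.00)(65.00) + (1560.00)(6.00) + (1008.00)(21.33) = 267464.00 in³
X̄ = 248456.00 / 6208.00 = 40.02 in
Ȳ = 267464.00 / 6208.00 = 43.08 in

X̄ = 40.02 in, Ȳ = 43.08 in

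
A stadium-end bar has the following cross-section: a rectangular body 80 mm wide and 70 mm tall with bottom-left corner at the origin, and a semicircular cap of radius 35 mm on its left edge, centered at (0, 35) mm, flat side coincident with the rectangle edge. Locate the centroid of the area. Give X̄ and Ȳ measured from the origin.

rectangular body: A = 80 × 70 = 5600.00, centroid at (40.00, 35.00).
semicircular end: A = ½π·35² = 1924.23, centroid at (-14.85, 35.00).
ΣA = 7524.23 mm², ΣAX̄ = 195416.67 mm³, ΣAȲ = 263347.89 mm³.
X̄ = 195416.67/7524.23 = 25.97 mm; Ȳ = 263347.89/7524.23 = 35.00 mm.

X̄ = 25.97 mm, Ȳ = 35.00 mm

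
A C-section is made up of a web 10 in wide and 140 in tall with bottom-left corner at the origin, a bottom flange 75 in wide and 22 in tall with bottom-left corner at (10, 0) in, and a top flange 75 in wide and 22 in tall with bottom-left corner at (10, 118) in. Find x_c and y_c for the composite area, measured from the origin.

web: A = 10 × 140 = 1400.00, centroid at (5.00, 70.00).
bottom flange: A = 75 × 22 = 1650.00, centroid at (47.50, 11.00).
top flange: A = 75 × 22 = 1650.00, centroid at (47.50, 129.00).
ΣA = 4700.00 in², ΣAx_c = 163750.00 in³, ΣAy_c = 329000.00 in³.
x_c = 163750.00/4700.00 = 34.84 in; y_c = 329000.00/4700.00 = 70.00 in.

x_c = 34.84 in, y_c = 70.00 in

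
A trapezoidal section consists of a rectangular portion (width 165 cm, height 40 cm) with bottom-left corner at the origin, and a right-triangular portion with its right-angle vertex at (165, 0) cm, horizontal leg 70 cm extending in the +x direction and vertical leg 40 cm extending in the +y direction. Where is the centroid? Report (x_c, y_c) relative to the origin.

x_c = 101.02 cm, y_c = 18.83 cm

rectangular portion: A = 165 × 40 = 6600.00, centroid at (82.50, 20.00).
triangular portion: A = ½·70·40 = 1400.00, centroid at (188.33, 13.33).
ΣA = 8000.00 cm²
ΣAx_c = (6600.00)(82.50) + (1400.00)(188.33) = 808166.67 cm³
ΣAy_c = (6600.00)(20.00) + (1400.00)(13.33) = 150666.67 cm³
x_c = 808166.67 / 8000.00 = 101.02 cm
y_c = 150666.67 / 8000.00 = 18.83 cm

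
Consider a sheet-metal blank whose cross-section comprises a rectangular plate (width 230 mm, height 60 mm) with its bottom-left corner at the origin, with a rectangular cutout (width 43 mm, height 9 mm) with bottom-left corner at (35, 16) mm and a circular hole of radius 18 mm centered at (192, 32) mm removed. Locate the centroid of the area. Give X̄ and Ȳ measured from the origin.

X̄ = 110.50 mm, Ȳ = 30.13 mm

plate: A = 230 × 60 = 13800.00, centroid at (115.00, 30.00).
hole 1: A = −(43 × 9) = -387.00, centroid at (56.50, 20.50).
hole 2: A = −π·18² = -1017.88, centroid at (192.00, 32.00).
ΣA = 12395.12 mm²
ΣAX̄ = (13800.00)(115.00) + (-387.00)(56.50) + (-1017.88)(192.00) = 1369702.30 mm³
ΣAȲ = (13800.00)(30.00) + (-387.00)(20.50) + (-1017.88)(32.00) = 373494.47 mm³
X̄ = 1369702.30 / 12395.12 = 110.50 mm
Ȳ = 373494.47 / 12395.12 = 30.13 mm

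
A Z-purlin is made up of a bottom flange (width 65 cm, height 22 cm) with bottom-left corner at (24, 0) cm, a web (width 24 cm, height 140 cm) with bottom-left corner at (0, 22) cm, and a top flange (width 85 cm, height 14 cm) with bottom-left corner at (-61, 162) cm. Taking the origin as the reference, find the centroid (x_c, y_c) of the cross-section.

bottom flange: A = 65 × 22 = 1430.00, centroid at (56.50, 11.00).
web: A = 24 × 140 = 3360.00, centroid at (12.00, 92.00).
top flange: A = 85 × 14 = 1190.00, centroid at (-18.50, 169.00).
ΣA = 5980.00 cm²
ΣAx_c = (1430.00)(56.50) + (3360.00)(12.00) + (1190.00)(-18.50) = 99100.00 cm³
ΣAy_c = (1430.00)(11.00) + (3360.00)(92.00) + (1190.00)(169.00) = 525960.00 cm³
x_c = 99100.00 / 5980.00 = 16.57 cm
y_c = 525960.00 / 5980.00 = 87.95 cm

x_c = 16.57 cm, y_c = 87.95 cm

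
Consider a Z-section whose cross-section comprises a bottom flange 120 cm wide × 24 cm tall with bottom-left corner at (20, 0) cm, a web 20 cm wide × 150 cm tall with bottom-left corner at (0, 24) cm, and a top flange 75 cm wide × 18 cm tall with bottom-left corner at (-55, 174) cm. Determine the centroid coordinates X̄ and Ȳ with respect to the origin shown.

bottom flange: A = 120 × 24 = 2880.00, centroid at (80.00, 12.00).
web: A = 20 × 150 = 3000.00, centroid at (10.00, 99.00).
top flange: A = 75 × 18 = 1350.00, centroid at (-17.50, 183.00).
ΣA = 7230.00 cm²
ΣAX̄ = (2880.00)(80.00) + (3000.00)(10.00) + (1350.00)(-17.50) = 236775.00 cm³
ΣAȲ = (2880.00)(12.00) + (3000.00)(99.00) + (1350.00)(183.00) = 578610.00 cm³
X̄ = 236775.00 / 7230.00 = 32.75 cm
Ȳ = 578610.00 / 7230.00 = 80.03 cm

X̄ = 32.75 cm, Ȳ = 80.03 cm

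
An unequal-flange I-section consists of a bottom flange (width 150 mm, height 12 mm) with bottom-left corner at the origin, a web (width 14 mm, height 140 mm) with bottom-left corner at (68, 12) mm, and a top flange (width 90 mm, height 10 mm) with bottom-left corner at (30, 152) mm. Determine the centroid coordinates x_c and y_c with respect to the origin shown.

x_c = 75.00 mm, y_c = 67.13 mm

bottom flange: A = 150 × 12 = 1800.00, centroid at (75.00, 6.00).
web: A = 14 × 140 = 1960.00, centroid at (75.00, 82.00).
top flange: A = 90 × 10 = 900.00, centroid at (75.00, 157.00).
ΣA = 4660.00 mm²
ΣAx_c = (1800.00)(75.00) + (1960.00)(75.00) + (900.00)(75.00) = 349500.00 mm³
ΣAy_c = (1800.00)(6.00) + (1960.00)(82.00) + (900.00)(157.00) = 312820.00 mm³
x_c = 349500.00 / 4660.00 = 75.00 mm
y_c = 312820.00 / 4660.00 = 67.13 mm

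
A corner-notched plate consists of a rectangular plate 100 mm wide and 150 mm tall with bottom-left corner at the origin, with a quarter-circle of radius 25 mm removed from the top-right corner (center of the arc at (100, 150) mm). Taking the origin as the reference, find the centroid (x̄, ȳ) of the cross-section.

plate: A = 100 × 150 = 15000.00, centroid at (50.00, 75.00).
removed quarter-circle: A = −¼π·25² = -490.87, centroid at (89.39, 139.39).
ΣA = 14509.13 mm², ΣAx̄ = 706120.95 mm³, ΣAȳ = 1056577.26 mm³.
x̄ = 706120.95/14509.13 = 48.67 mm; ȳ = 1056577.26/14509.13 = 72.82 mm.

x̄ = 48.67 mm, ȳ = 72.82 mm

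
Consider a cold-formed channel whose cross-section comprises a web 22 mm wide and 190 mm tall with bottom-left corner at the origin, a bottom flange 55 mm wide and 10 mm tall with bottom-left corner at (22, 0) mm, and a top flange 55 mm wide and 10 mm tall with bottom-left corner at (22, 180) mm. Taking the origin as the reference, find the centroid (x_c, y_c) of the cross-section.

x_c = 19.02 mm, y_c = 95.00 mm

Part | A | x̄ᵢ | ȳᵢ | A·x̄ᵢ | A·ȳᵢ
web | 4180.00 | 11.00 | 95.00 | 45980.00 | 397100.00
bottom flange | 550.00 | 49.50 | 5.00 | 27225.00 | 2750.00
top flange | 550.00 | 49.50 | 185.00 | 27225.00 | 101750.00
Σ | 5280.00 |  |  | 100430.00 | 501600.00
x_c = 100430.00 / 5280.00 = 19.02 mm
y_c = 501600.00 / 5280.00 = 95.00 mm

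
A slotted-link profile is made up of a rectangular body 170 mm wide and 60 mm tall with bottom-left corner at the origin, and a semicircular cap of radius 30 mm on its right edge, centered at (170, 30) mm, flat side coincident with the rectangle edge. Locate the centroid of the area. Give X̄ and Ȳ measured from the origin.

X̄ = 96.90 mm, Ȳ = 30.00 mm

rectangular body: A = 170 × 60 = 10200.00, centroid at (85.00, 30.00).
semicircular end: A = ½π·30² = 1413.72, centroid at (182.73, 30.00).
ΣA = 11613.72 mm²
ΣAX̄ = (10200.00)(85.00) + (1413.72)(182.73) = 1125331.84 mm³
ΣAȲ = (10200.00)(30.00) + (1413.72)(30.00) = 348411.50 mm³
X̄ = 1125331.84 / 11613.72 = 96.90 mm
Ȳ = 348411.50 / 11613.72 = 30.00 mm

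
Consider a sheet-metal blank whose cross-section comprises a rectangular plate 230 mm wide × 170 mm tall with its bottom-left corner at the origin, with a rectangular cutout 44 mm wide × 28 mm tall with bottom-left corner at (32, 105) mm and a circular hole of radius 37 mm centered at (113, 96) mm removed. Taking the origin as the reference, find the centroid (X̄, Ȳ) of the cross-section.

X̄ = 117.50 mm, Ȳ = 82.34 mm

plate: A = 230 × 170 = 39100.00, centroid at (115.00, 85.00).
hole 1: A = −(44 × 28) = -1232.00, centroid at (54.00, 119.00).
hole 2: A = −π·37² = -4300.84, centroid at (113.00, 96.00).
ΣA = 33567.16 mm²
ΣAX̄ = (39100.00)(115.00) + (-1232.00)(54.00) + (-4300.84)(113.00) = 3943977.04 mm³
ΣAȲ = (39100.00)(85.00) + (-1232.00)(119.00) + (-4300.84)(96.00) = 2764011.33 mm³
X̄ = 3943977.04 / 33567.16 = 117.50 mm
Ȳ = 2764011.33 / 33567.16 = 82.34 mm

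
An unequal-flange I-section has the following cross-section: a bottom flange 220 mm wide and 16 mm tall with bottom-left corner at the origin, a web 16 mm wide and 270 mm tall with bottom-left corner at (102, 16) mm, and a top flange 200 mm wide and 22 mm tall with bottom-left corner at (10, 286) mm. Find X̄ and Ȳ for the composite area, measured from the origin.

X̄ = 110.00 mm, Ȳ = 162.36 mm

Part | A | x̄ᵢ | ȳᵢ | A·x̄ᵢ | A·ȳᵢ
bottom flange | 3520.00 | 110.00 | 8.00 | 387200.00 | 28160.00
web | 4320.00 | 110.00 | 151.00 | 475200.00 | 652320.00
top flange | 4400.00 | 110.00 | 297.00 | 484000.00 | 1306800.00
Σ | 12240.00 |  |  | 1346400.00 | 1987280.00
X̄ = 1346400.00 / 12240.00 = 110.00 mm
Ȳ = 1987280.00 / 12240.00 = 162.36 mm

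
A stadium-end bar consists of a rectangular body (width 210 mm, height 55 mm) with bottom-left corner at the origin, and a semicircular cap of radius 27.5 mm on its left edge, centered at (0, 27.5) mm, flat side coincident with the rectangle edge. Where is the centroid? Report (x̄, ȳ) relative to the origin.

x̄ = 94.12 mm, ȳ = 27.50 mm

Part | A | x̄ᵢ | ȳᵢ | A·x̄ᵢ | A·ȳᵢ
rectangular body | 11550.00 | 105.00 | 27.50 | 1212750.00 | 317625.00
semicircular end | 1187.91 | -11.67 | 27.50 | -13864.58 | 32667.65
Σ | 12737.91 |  |  | 1198885.42 | 350292.65
x̄ = 1198885.42 / 12737.91 = 94.12 mm
ȳ = 350292.65 / 12737.91 = 27.50 mm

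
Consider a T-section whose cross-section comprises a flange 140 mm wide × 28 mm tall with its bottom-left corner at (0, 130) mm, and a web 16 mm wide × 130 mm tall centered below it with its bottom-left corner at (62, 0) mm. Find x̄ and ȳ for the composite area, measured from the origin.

Part | A | x̄ᵢ | ȳᵢ | A·x̄ᵢ | A·ȳᵢ
web | 2080.00 | 70.00 | 65.00 | 145600.00 | 135200.00
flange | 3920.00 | 70.00 | 144.00 | 274400.00 | 564480.00
Σ | 6000.00 |  |  | 420000.00 | 699680.00
x̄ = 420000.00 / 6000.00 = 70.00 mm
ȳ = 699680.00 / 6000.00 = 116.61 mm

x̄ = 70.00 mm, ȳ = 116.61 mm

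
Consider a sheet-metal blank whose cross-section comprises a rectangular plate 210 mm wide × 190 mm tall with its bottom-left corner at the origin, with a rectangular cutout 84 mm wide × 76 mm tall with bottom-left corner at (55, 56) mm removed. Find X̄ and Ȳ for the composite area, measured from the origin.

Part | A | x̄ᵢ | ȳᵢ | A·x̄ᵢ | A·ȳᵢ
plate | 39900.00 | 105.00 | 95.00 | 4189500.00 | 3790500.00
hole | -6384.00 | 97.00 | 94.00 | -619248.00 | -600096.00
Σ | 33516.00 |  |  | 3570252.00 | 3190404.00
X̄ = 3570252.00 / 33516.00 = 106.52 mm
Ȳ = 3190404.00 / 33516.00 = 95.19 mm

X̄ = 106.52 mm, Ȳ = 95.19 mm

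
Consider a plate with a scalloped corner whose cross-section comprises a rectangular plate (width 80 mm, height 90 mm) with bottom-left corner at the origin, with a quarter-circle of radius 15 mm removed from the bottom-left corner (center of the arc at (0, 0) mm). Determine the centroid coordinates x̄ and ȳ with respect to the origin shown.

x̄ = 40.85 mm, ȳ = 45.97 mm

plate: A = 80 × 90 = 7200.00, centroid at (40.00, 45.00).
removed quarter-circle: A = −¼π·15² = -176.71, centroid at (6.37, 6.37).
ΣA = 7023.29 mm²
ΣAx̄ = (7200.00)(40.00) + (-176.71)(6.37) = 286875.00 mm³
ΣAȳ = (7200.00)(45.00) + (-176.71)(6.37) = 322875.00 mm³
x̄ = 286875.00 / 7023.29 = 40.85 mm
ȳ = 322875.00 / 7023.29 = 45.97 mm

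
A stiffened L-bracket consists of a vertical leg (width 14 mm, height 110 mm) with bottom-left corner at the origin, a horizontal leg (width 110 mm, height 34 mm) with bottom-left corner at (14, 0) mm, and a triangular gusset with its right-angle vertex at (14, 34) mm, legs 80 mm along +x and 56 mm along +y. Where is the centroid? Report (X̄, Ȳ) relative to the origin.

X̄ = 47.86 mm, Ȳ = 35.41 mm

Part | A | x̄ᵢ | ȳᵢ | A·x̄ᵢ | A·ȳᵢ
vertical leg | 1540.00 | 7.00 | 55.00 | 10780.00 | 84700.00
horizontal leg | 3740.00 | 69.00 | 17.00 | 258060.00 | 63580.00
gusset | 2240.00 | 40.67 | 52.67 | 91093.33 | 117973.33
Σ | 7520.00 |  |  | 359933.33 | 266253.33
X̄ = 359933.33 / 7520.00 = 47.86 mm
Ȳ = 266253.33 / 7520.00 = 35.41 mm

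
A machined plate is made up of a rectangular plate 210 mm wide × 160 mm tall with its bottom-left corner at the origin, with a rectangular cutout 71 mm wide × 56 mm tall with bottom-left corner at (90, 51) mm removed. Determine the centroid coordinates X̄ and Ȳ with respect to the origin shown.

X̄ = 102.25 mm, Ȳ = 80.13 mm

plate: A = 210 × 160 = 33600.00, centroid at (105.00, 80.00).
hole: A = −(71 × 56) = -3976.00, centroid at (125.50, 79.00).
ΣA = 29624.00 mm²
ΣAX̄ = (33600.00)(105.00) + (-3976.00)(125.50) = 3029012.00 mm³
ΣAȲ = (33600.00)(80.00) + (-3976.00)(79.00) = 2373896.00 mm³
X̄ = 3029012.00 / 29624.00 = 102.25 mm
Ȳ = 2373896.00 / 29624.00 = 80.13 mm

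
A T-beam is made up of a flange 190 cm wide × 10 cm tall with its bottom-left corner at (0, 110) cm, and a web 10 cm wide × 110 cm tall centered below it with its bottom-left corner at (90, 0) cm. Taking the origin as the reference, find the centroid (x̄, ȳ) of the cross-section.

Part | A | x̄ᵢ | ȳᵢ | A·x̄ᵢ | A·ȳᵢ
web | 1100.00 | 95.00 | 55.00 | 104500.00 | 60500.00
flange | 1900.00 | 95.00 | 115.00 | 180500.00 | 218500.00
Σ | 3000.00 |  |  | 285000.00 | 279000.00
x̄ = 285000.00 / 3000.00 = 95.00 cm
ȳ = 279000.00 / 3000.00 = 93.00 cm

x̄ = 95.00 cm, ȳ = 93.00 cm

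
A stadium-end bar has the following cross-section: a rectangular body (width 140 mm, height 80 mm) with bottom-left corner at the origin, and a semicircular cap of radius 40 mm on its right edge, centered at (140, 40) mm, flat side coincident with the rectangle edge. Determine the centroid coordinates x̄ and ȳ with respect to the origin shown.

x̄ = 85.94 mm, ȳ = 40.00 mm

rectangular body: A = 140 × 80 = 11200.00, centroid at (70.00, 40.00).
semicircular end: A = ½π·40² = 2513.27, centroid at (156.98, 40.00).
ΣA = 13713.27 mm², ΣAx̄ = 1178525.04 mm³, ΣAȳ = 548530.96 mm³.
x̄ = 1178525.04/13713.27 = 85.94 mm; ȳ = 548530.96/13713.27 = 40.00 mm.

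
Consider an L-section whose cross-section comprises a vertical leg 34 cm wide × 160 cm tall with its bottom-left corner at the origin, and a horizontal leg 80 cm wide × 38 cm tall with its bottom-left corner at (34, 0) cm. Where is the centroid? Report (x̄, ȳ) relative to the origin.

x̄ = 37.43 cm, ȳ = 58.13 cm

Part | A | x̄ᵢ | ȳᵢ | A·x̄ᵢ | A·ȳᵢ
vertical leg | 5440.00 | 17.00 | 80.00 | 92480.00 | 435200.00
horizontal leg | 3040.00 | 74.00 | 19.00 | 224960.00 | 57760.00
Σ | 8480.00 |  |  | 317440.00 | 492960.00
x̄ = 317440.00 / 8480.00 = 37.43 cm
ȳ = 492960.00 / 8480.00 = 58.13 cm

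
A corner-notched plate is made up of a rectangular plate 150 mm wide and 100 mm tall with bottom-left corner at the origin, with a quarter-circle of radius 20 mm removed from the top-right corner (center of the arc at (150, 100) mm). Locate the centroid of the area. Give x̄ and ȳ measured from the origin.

x̄ = 73.58 mm, ȳ = 49.11 mm

Part | A | x̄ᵢ | ȳᵢ | A·x̄ᵢ | A·ȳᵢ
plate | 15000.00 | 75.00 | 50.00 | 1125000.00 | 750000.00
removed quarter-circle | -314.16 | 141.51 | 91.51 | -44457.22 | -28749.26
Σ | 14685.84 |  |  | 1080542.78 | 721250.74
x̄ = 1080542.78 / 14685.84 = 73.58 mm
ȳ = 721250.74 / 14685.84 = 49.11 mm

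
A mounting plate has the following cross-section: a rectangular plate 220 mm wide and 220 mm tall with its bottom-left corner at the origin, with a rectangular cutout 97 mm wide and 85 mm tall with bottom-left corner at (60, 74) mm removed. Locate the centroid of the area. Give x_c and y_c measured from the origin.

plate: A = 220 × 220 = 48400.00, centroid at (110.00, 110.00).
hole: A = −(97 × 85) = -8245.00, centroid at (108.50, 116.50).
ΣA = 40155.00 mm², ΣAx_c = 4429417.50 mm³, ΣAy_c = 4363457.50 mm³.
x_c = 4429417.50/40155.00 = 110.31 mm; y_c = 4363457.50/40155.00 = 108.67 mm.

x_c = 110.31 mm, y_c = 108.67 mm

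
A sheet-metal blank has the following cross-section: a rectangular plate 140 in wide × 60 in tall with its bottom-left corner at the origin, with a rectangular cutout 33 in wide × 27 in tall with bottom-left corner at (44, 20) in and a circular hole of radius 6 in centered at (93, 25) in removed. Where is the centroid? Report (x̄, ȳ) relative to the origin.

plate: A = 140 × 60 = 8400.00, centroid at (70.00, 30.00).
hole 1: A = −(33 × 27) = -891.00, centroid at (60.50, 33.50).
hole 2: A = −π·6² = -113.10, centroid at (93.00, 25.00).
ΣA = 7395.90 in²
ΣAx̄ = (8400.00)(70.00) + (-891.00)(60.50) + (-113.10)(93.00) = 523576.45 in³
ΣAȳ = (8400.00)(30.00) + (-891.00)(33.50) + (-113.10)(25.00) = 219324.07 in³
x̄ = 523576.45 / 7395.90 = 70.79 in
ȳ = 219324.07 / 7395.90 = 29.65 in

x̄ = 70.79 in, ȳ = 29.65 in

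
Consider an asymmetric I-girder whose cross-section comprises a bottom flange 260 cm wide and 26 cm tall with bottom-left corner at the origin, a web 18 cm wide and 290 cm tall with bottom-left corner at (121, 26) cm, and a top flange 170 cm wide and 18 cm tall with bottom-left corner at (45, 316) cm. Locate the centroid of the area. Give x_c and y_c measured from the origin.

bottom flange: A = 260 × 26 = 6760.00, centroid at (130.00, 13.00).
web: A = 18 × 290 = 5220.00, centroid at (130.00, 171.00).
top flange: A = 170 × 18 = 3060.00, centroid at (130.00, 325.00).
ΣA = 15040.00 cm²
ΣAx_c = (6760.00)(130.00) + (5220.00)(130.00) + (3060.00)(130.00) = 1955200.00 cm³
ΣAy_c = (6760.00)(13.00) + (5220.00)(171.00) + (3060.00)(325.00) = 1975000.00 cm³
x_c = 1955200.00 / 15040.00 = 130.00 cm
y_c = 1975000.00 / 15040.00 = 131.32 cm

x_c = 130.00 cm, y_c = 131.32 cm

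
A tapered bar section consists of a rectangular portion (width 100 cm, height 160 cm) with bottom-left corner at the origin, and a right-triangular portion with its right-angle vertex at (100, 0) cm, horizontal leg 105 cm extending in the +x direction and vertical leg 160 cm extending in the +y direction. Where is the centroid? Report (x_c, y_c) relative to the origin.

Part | A | x̄ᵢ | ȳᵢ | A·x̄ᵢ | A·ȳᵢ
rectangular portion | 16000.00 | 50.00 | 80.00 | 800000.00 | 1280000.00
triangular portion | 8400.00 | 135.00 | 53.33 | 1134000.00 | 448000.00
Σ | 24400.00 |  |  | 1934000.00 | 1728000.00
x_c = 1934000.00 / 24400.00 = 79.26 cm
y_c = 1728000.00 / 24400.00 = 70.82 cm

x_c = 79.26 cm, y_c = 70.82 cm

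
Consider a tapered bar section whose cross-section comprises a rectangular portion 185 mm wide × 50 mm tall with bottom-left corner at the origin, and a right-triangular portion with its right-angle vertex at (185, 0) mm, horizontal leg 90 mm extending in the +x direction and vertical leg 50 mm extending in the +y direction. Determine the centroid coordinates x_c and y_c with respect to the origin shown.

Part | A | x̄ᵢ | ȳᵢ | A·x̄ᵢ | A·ȳᵢ
rectangular portion | 9250.00 | 92.50 | 25.00 | 855625.00 | 231250.00
triangular portion | 2250.00 | 215.00 | 16.67 | 483750.00 | 37500.00
Σ | 11500.00 |  |  | 1339375.00 | 268750.00
x_c = 1339375.00 / 11500.00 = 116.47 mm
y_c = 268750.00 / 11500.00 = 23.37 mm

x_c = 116.47 mm, y_c = 23.37 mm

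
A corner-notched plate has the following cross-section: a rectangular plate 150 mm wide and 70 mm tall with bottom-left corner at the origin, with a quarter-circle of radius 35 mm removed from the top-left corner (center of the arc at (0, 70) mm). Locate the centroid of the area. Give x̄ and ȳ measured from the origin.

x̄ = 81.07 mm, ȳ = 32.97 mm

plate: A = 150 × 70 = 10500.00, centroid at (75.00, 35.00).
removed quarter-circle: A = −¼π·35² = -962.11, centroid at (14.85, 55.15).
ΣA = 9537.89 mm²
ΣAx̄ = (10500.00)(75.00) + (-962.11)(14.85) = 773208.33 mm³
ΣAȳ = (10500.00)(35.00) + (-962.11)(55.15) = 314443.77 mm³
x̄ = 773208.33 / 9537.89 = 81.07 mm
ȳ = 314443.77 / 9537.89 = 32.97 mm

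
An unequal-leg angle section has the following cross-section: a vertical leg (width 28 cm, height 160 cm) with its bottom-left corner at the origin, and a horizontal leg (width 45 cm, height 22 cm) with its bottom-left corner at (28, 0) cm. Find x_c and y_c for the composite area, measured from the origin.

x_c = 20.61 cm, y_c = 67.51 cm

Part | A | x̄ᵢ | ȳᵢ | A·x̄ᵢ | A·ȳᵢ
vertical leg | 4480.00 | 14.00 | 80.00 | 62720.00 | 358400.00
horizontal leg | 990.00 | 50.50 | 11.00 | 49995.00 | 10890.00
Σ | 5470.00 |  |  | 112715.00 | 369290.00
x_c = 112715.00 / 5470.00 = 20.61 cm
y_c = 369290.00 / 5470.00 = 67.51 cm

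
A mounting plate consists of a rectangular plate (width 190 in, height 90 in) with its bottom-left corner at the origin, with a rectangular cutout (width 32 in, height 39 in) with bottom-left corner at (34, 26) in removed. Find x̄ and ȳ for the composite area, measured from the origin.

x̄ = 98.54 in, ȳ = 44.96 in

plate: A = 190 × 90 = 17100.00, centroid at (95.00, 45.00).
hole: A = −(32 × 39) = -1248.00, centroid at (50.00, 45.50).
ΣA = 15852.00 in², ΣAx̄ = 1562100.00 in³, ΣAȳ = 712716.00 in³.
x̄ = 1562100.00/15852.00 = 98.54 in; ȳ = 712716.00/15852.00 = 44.96 in.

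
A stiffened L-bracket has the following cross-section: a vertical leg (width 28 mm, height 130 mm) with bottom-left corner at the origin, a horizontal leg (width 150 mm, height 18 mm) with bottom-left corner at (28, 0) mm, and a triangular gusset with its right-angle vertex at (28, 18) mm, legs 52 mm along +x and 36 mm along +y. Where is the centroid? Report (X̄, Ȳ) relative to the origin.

X̄ = 51.06 mm, Ȳ = 39.72 mm

vertical leg: A = 28 × 130 = 3640.00, centroid at (14.00, 65.00).
horizontal leg: A = 150 × 18 = 2700.00, centroid at (103.00, 9.00).
gusset: A = ½·52·36 = 936.00, centroid at (45.33, 30.00).
ΣA = 7276.00 mm², ΣAX̄ = 371492.00 mm³, ΣAȲ = 288980.00 mm³.
X̄ = 371492.00/7276.00 = 51.06 mm; Ȳ = 288980.00/7276.00 = 39.72 mm.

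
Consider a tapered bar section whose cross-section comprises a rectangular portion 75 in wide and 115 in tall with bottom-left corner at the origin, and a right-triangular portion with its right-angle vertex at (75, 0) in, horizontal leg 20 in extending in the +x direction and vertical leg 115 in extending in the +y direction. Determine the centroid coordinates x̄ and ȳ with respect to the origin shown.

Part | A | x̄ᵢ | ȳᵢ | A·x̄ᵢ | A·ȳᵢ
rectangular portion | 8625.00 | 37.50 | 57.50 | 323437.50 | 495937.50
triangular portion | 1150.00 | 81.67 | 38.33 | 93916.67 | 44083.33
Σ | 9775.00 |  |  | 417354.17 | 540020.83
x̄ = 417354.17 / 9775.00 = 42.70 in
ȳ = 540020.83 / 9775.00 = 55.25 in

x̄ = 42.70 in, ȳ = 55.25 in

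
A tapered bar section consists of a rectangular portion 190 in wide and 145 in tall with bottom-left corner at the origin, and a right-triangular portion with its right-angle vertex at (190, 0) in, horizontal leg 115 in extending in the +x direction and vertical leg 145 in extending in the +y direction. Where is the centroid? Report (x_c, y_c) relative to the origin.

x_c = 125.98 in, y_c = 66.89 in

rectangular portion: A = 190 × 145 = 27550.00, centroid at (95.00, 72.50).
triangular portion: A = ½·115·145 = 8337.50, centroid at (228.33, 48.33).
ΣA = 35887.50 in²
ΣAx_c = (27550.00)(95.00) + (8337.50)(228.33) = 4520979.17 in³
ΣAy_c = (27550.00)(72.50) + (8337.50)(48.33) = 2400354.17 in³
x_c = 4520979.17 / 35887.50 = 125.98 in
y_c = 2400354.17 / 35887.50 = 66.89 in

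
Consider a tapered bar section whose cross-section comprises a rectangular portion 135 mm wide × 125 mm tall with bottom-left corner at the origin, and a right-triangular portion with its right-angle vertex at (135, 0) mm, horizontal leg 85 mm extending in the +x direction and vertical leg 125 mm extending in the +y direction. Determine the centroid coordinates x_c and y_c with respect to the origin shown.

Part | A | x̄ᵢ | ȳᵢ | A·x̄ᵢ | A·ȳᵢ
rectangular portion | 16875.00 | 67.50 | 62.50 | 1139062.50 | 1054687.50
triangular portion | 5312.50 | 163.33 | 41.67 | 867708.33 | 221354.17
Σ | 22187.50 |  |  | 2006770.83 | 1276041.67
x_c = 2006770.83 / 22187.50 = 90.45 mm
y_c = 1276041.67 / 22187.50 = 57.51 mm

x_c = 90.45 mm, y_c = 57.51 mm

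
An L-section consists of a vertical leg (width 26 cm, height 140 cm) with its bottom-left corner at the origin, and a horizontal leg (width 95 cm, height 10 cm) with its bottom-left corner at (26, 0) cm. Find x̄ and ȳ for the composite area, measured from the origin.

x̄ = 25.52 cm, ȳ = 56.55 cm

Part | A | x̄ᵢ | ȳᵢ | A·x̄ᵢ | A·ȳᵢ
vertical leg | 3640.00 | 13.00 | 70.00 | 47320.00 | 254800.00
horizontal leg | 950.00 | 73.50 | 5.00 | 69825.00 | 4750.00
Σ | 4590.00 |  |  | 117145.00 | 259550.00
x̄ = 117145.00 / 4590.00 = 25.52 cm
ȳ = 259550.00 / 4590.00 = 56.55 cm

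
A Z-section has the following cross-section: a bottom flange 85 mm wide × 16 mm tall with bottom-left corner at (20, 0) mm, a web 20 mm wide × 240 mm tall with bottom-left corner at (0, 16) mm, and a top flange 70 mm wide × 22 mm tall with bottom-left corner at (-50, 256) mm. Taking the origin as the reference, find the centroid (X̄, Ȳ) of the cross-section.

bottom flange: A = 85 × 16 = 1360.00, centroid at (62.50, 8.00).
web: A = 20 × 240 = 4800.00, centroid at (10.00, 136.00).
top flange: A = 70 × 22 = 1540.00, centroid at (-15.00, 267.00).
ΣA = 7700.00 mm², ΣAX̄ = 109900.00 mm³, ΣAȲ = 1074860.00 mm³.
X̄ = 109900.00/7700.00 = 14.27 mm; Ȳ = 1074860.00/7700.00 = 139.59 mm.

X̄ = 14.27 mm, Ȳ = 139.59 mm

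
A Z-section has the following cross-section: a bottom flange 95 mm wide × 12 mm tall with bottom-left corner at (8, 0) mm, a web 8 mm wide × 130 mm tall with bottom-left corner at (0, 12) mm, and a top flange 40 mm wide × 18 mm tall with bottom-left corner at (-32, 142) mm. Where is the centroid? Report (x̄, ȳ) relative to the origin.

bottom flange: A = 95 × 12 = 1140.00, centroid at (55.50, 6.00).
web: A = 8 × 130 = 1040.00, centroid at (4.00, 77.00).
top flange: A = 40 × 18 = 720.00, centroid at (-12.00, 151.00).
ΣA = 2900.00 mm², ΣAx̄ = 58790.00 mm³, ΣAȳ = 195640.00 mm³.
x̄ = 58790.00/2900.00 = 20.27 mm; ȳ = 195640.00/2900.00 = 67.46 mm.

x̄ = 20.27 mm, ȳ = 67.46 mm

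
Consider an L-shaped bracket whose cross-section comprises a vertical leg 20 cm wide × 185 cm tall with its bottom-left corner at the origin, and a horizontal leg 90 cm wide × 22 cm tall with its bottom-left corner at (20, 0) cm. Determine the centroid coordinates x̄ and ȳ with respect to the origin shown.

Part | A | x̄ᵢ | ȳᵢ | A·x̄ᵢ | A·ȳᵢ
vertical leg | 3700.00 | 10.00 | 92.50 | 37000.00 | 342250.00
horizontal leg | 1980.00 | 65.00 | 11.00 | 128700.00 | 21780.00
Σ | 5680.00 |  |  | 165700.00 | 364030.00
x̄ = 165700.00 / 5680.00 = 29.17 cm
ȳ = 364030.00 / 5680.00 = 64.09 cm

x̄ = 29.17 cm, ȳ = 64.09 cm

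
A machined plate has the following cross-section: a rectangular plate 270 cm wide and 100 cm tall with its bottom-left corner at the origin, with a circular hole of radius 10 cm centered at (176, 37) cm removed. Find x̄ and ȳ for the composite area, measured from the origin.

x̄ = 134.52 cm, ȳ = 50.15 cm

plate: A = 270 × 100 = 27000.00, centroid at (135.00, 50.00).
hole: A = −π·10² = -314.16, centroid at (176.00, 37.00).
ΣA = 26685.84 cm², ΣAx̄ = 3589707.97 cm³, ΣAȳ = 1338376.11 cm³.
x̄ = 3589707.97/26685.84 = 134.52 cm; ȳ = 1338376.11/26685.84 = 50.15 cm.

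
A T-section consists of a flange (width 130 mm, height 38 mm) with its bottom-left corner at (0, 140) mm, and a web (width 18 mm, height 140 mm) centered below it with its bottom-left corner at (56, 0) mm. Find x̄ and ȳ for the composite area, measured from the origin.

web: A = 18 × 140 = 2520.00, centroid at (65.00, 70.00).
flange: A = 130 × 38 = 4940.00, centroid at (65.00, 159.00).
ΣA = 7460.00 mm², ΣAx̄ = 484900.00 mm³, ΣAȳ = 961860.00 mm³.
x̄ = 484900.00/7460.00 = 65.00 mm; ȳ = 961860.00/7460.00 = 128.94 mm.

x̄ = 65.00 mm, ȳ = 128.94 mm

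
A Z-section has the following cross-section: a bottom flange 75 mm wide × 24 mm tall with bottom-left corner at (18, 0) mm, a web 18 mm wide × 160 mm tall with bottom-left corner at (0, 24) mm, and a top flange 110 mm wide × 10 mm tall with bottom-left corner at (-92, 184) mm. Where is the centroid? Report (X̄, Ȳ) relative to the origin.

bottom flange: A = 75 × 24 = 1800.00, centroid at (55.50, 12.00).
web: A = 18 × 160 = 2880.00, centroid at (9.00, 104.00).
top flange: A = 110 × 10 = 1100.00, centroid at (-37.00, 189.00).
ΣA = 5780.00 mm², ΣAX̄ = 85120.00 mm³, ΣAȲ = 529020.00 mm³.
X̄ = 85120.00/5780.00 = 14.73 mm; Ȳ = 529020.00/5780.00 = 91.53 mm.

X̄ = 14.73 mm, Ȳ = 91.53 mm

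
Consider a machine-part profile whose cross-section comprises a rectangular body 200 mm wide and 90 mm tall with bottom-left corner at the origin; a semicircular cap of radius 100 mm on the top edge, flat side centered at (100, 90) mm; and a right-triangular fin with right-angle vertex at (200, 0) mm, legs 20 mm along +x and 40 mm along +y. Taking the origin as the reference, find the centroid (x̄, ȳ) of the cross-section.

x̄ = 101.25 mm, ȳ = 84.90 mm

rectangular body: A = 200 × 90 = 18000.00, centroid at (100.00, 45.00).
semicircular top: A = ½π·100² = 15707.96, centroid at (100.00, 132.44).
triangular fin: A = ½·20·40 = 400.00, centroid at (206.67, 13.33).
ΣA = 34107.96 mm²
ΣAx̄ = (18000.00)(100.00) + (15707.96)(100.00) + (400.00)(206.67) = 3453462.99 mm³
ΣAȳ = (18000.00)(45.00) + (15707.96)(132.44) + (400.00)(13.33) = 2895716.69 mm³
x̄ = 3453462.99 / 34107.96 = 101.25 mm
ȳ = 2895716.69 / 34107.96 = 84.90 mm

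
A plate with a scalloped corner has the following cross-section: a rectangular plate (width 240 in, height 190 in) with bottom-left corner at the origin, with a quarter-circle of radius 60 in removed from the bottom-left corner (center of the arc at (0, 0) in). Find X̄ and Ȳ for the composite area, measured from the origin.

Part | A | x̄ᵢ | ȳᵢ | A·x̄ᵢ | A·ȳᵢ
plate | 45600.00 | 120.00 | 95.00 | 5472000.00 | 4332000.00
removed quarter-circle | -2827.43 | 25.46 | 25.46 | -72000.00 | -72000.00
Σ | 42772.57 |  |  | 5400000.00 | 4260000.00
X̄ = 5400000.00 / 42772.57 = 126.25 in
Ȳ = 4260000.00 / 42772.57 = 99.60 in

X̄ = 126.25 in, Ȳ = 99.60 in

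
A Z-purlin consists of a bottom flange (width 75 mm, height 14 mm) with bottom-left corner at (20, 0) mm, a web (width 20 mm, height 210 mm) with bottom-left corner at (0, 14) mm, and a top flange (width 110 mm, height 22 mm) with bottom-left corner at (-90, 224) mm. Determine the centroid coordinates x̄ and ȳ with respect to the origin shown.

Part | A | x̄ᵢ | ȳᵢ | A·x̄ᵢ | A·ȳᵢ
bottom flange | 1050.00 | 57.50 | 7.00 | 60375.00 | 7350.00
web | 4200.00 | 10.00 | 119.00 | 42000.00 | 499800.00
top flange | 2420.00 | -35.00 | 235.00 | -84700.00 | 568700.00
Σ | 7670.00 |  |  | 17675.00 | 1075850.00
x̄ = 17675.00 / 7670.00 = 2.30 mm
ȳ = 1075850.00 / 7670.00 = 140.27 mm

x̄ = 2.30 mm, ȳ = 140.27 mm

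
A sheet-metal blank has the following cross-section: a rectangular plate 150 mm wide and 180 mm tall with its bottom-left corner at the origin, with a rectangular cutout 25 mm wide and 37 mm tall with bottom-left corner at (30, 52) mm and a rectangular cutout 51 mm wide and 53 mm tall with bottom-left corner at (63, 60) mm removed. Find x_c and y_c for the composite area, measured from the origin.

Part | A | x̄ᵢ | ȳᵢ | A·x̄ᵢ | A·ȳᵢ
plate | 27000.00 | 75.00 | 90.00 | 2025000.00 | 2430000.00
hole 1 | -925.00 | 42.50 | 70.50 | -39312.50 | -65212.50
hole 2 | -2703.00 | 88.50 | 86.50 | -239215.50 | -233809.50
Σ | 23372.00 |  |  | 1746472.00 | 2130978.00
x_c = 1746472.00 / 23372.00 = 74.72 mm
y_c = 2130978.00 / 23372.00 = 91.18 mm

x_c = 74.72 mm, y_c = 91.18 mm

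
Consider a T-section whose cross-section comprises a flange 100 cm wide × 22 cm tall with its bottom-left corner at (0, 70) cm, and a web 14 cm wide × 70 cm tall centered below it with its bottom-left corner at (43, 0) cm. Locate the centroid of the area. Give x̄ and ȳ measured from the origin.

web: A = 14 × 70 = 980.00, centroid at (50.00, 35.00).
flange: A = 100 × 22 = 2200.00, centroid at (50.00, 81.00).
ΣA = 3180.00 cm², ΣAx̄ = 159000.00 cm³, ΣAȳ = 212500.00 cm³.
x̄ = 159000.00/3180.00 = 50.00 cm; ȳ = 212500.00/3180.00 = 66.82 cm.

x̄ = 50.00 cm, ȳ = 66.82 cm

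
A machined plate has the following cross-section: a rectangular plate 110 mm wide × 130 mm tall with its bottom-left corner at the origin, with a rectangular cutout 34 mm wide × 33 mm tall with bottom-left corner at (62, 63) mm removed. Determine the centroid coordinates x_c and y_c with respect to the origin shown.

x_c = 52.96 mm, y_c = 63.77 mm

plate: A = 110 × 130 = 14300.00, centroid at (55.00, 65.00).
hole: A = −(34 × 33) = -1122.00, centroid at (79.00, 79.50).
ΣA = 13178.00 mm², ΣAx_c = 697862.00 mm³, ΣAy_c = 840301.00 mm³.
x_c = 697862.00/13178.00 = 52.96 mm; y_c = 840301.00/13178.00 = 63.77 mm.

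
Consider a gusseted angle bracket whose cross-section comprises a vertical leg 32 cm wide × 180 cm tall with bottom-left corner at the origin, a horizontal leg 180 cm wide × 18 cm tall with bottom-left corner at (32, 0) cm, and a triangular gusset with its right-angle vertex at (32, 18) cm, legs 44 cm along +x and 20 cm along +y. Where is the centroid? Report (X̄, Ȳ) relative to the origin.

Part | A | x̄ᵢ | ȳᵢ | A·x̄ᵢ | A·ȳᵢ
vertical leg | 5760.00 | 16.00 | 90.00 | 92160.00 | 518400.00
horizontal leg | 3240.00 | 122.00 | 9.00 | 395280.00 | 29160.00
gusset | 440.00 | 46.67 | 24.67 | 20533.33 | 10853.33
Σ | 9440.00 |  |  | 507973.33 | 558413.33
X̄ = 507973.33 / 9440.00 = 53.81 cm
Ȳ = 558413.33 / 9440.00 = 59.15 cm

X̄ = 53.81 cm, Ȳ = 59.15 cm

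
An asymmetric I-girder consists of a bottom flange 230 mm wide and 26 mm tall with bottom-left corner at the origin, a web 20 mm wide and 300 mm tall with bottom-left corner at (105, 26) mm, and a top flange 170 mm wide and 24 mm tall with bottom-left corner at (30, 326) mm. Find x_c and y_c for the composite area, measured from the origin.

bottom flange: A = 230 × 26 = 5980.00, centroid at (115.00, 13.00).
web: A = 20 × 300 = 6000.00, centroid at (115.00, 176.00).
top flange: A = 170 × 24 = 4080.00, centroid at (115.00, 338.00).
ΣA = 16060.00 mm²
ΣAx_c = (5980.00)(115.00) + (6000.00)(115.00) + (4080.00)(115.00) = 1846900.00 mm³
ΣAy_c = (5980.00)(13.00) + (6000.00)(176.00) + (4080.00)(338.00) = 2512780.00 mm³
x_c = 1846900.00 / 16060.00 = 115.00 mm
y_c = 2512780.00 / 16060.00 = 156.46 mm

x_c = 115.00 mm, y_c = 156.46 mm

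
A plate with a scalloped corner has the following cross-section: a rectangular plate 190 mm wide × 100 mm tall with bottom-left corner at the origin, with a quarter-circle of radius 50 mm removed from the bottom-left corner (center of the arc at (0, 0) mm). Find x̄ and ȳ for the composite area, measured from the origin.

plate: A = 190 × 100 = 19000.00, centroid at (95.00, 50.00).
removed quarter-circle: A = −¼π·50² = -1963.50, centroid at (21.22, 21.22).
ΣA = 17036.50 mm²
ΣAx̄ = (19000.00)(95.00) + (-1963.50)(21.22) = 1763333.33 mm³
ΣAȳ = (19000.00)(50.00) + (-1963.50)(21.22) = 908333.33 mm³
x̄ = 1763333.33 / 17036.50 = 103.50 mm
ȳ = 908333.33 / 17036.50 = 53.32 mm

x̄ = 103.50 mm, ȳ = 53.32 mm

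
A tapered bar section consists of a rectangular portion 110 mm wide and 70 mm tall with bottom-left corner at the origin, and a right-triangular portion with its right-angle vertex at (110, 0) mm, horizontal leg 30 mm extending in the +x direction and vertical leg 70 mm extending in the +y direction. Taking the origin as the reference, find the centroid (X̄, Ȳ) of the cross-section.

Part | A | x̄ᵢ | ȳᵢ | A·x̄ᵢ | A·ȳᵢ
rectangular portion | 7700.00 | 55.00 | 35.00 | 423500.00 | 269500.00
triangular portion | 1050.00 | 120.00 | 23.33 | 126000.00 | 24500.00
Σ | 8750.00 |  |  | 549500.00 | 294000.00
X̄ = 549500.00 / 8750.00 = 62.80 mm
Ȳ = 294000.00 / 8750.00 = 33.60 mm

X̄ = 62.80 mm, Ȳ = 33.60 mm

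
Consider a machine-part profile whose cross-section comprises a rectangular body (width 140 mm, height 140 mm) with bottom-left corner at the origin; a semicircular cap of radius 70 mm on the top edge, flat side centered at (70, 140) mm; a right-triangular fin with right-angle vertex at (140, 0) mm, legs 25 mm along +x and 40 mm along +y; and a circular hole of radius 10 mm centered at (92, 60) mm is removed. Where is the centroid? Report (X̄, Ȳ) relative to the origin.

rectangular body: A = 140 × 140 = 19600.00, centroid at (70.00, 70.00).
semicircular top: A = ½π·70² = 7696.90, centroid at (70.00, 169.71).
triangular fin: A = ½·25·40 = 500.00, centroid at (148.33, 13.33).
hole: A = −π·10² = -314.16, centroid at (92.00, 60.00).
ΣA = 27482.74 mm²
ΣAX̄ = (19600.00)(70.00) + (7696.90)(70.00) + (500.00)(148.33) + (-314.16)(92.00) = 1956047.15 mm³
ΣAȲ = (19600.00)(70.00) + (7696.90)(169.71) + (500.00)(13.33) + (-314.16)(60.00) = 2666050.06 mm³
X̄ = 1956047.15 / 27482.74 = 71.17 mm
Ȳ = 2666050.06 / 27482.74 = 97.01 mm

X̄ = 71.17 mm, Ȳ = 97.01 mm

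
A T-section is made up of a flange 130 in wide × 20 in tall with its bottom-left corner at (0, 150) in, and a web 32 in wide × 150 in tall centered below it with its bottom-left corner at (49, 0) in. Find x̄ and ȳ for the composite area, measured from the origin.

web: A = 32 × 150 = 4800.00, centroid at (65.00, 75.00).
flange: A = 130 × 20 = 2600.00, centroid at (65.00, 160.00).
ΣA = 7400.00 in²
ΣAx̄ = (4800.00)(65.00) + (2600.00)(65.00) = 481000.00 in³
ΣAȳ = (4800.00)(75.00) + (2600.00)(160.00) = 776000.00 in³
x̄ = 481000.00 / 7400.00 = 65.00 in
ȳ = 776000.00 / 7400.00 = 104.86 in

x̄ = 65.00 in, ȳ = 104.86 in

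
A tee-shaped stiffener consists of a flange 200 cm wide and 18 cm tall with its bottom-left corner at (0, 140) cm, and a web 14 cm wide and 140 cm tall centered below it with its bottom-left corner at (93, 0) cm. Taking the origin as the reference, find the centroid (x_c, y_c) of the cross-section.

web: A = 14 × 140 = 1960.00, centroid at (100.00, 70.00).
flange: A = 200 × 18 = 3600.00, centroid at (100.00, 149.00).
ΣA = 5560.00 cm²
ΣAx_c = (1960.00)(100.00) + (3600.00)(100.00) = 556000.00 cm³
ΣAy_c = (1960.00)(70.00) + (3600.00)(149.00) = 673600.00 cm³
x_c = 556000.00 / 5560.00 = 100.00 cm
y_c = 673600.00 / 5560.00 = 121.15 cm

x_c = 100.00 cm, y_c = 121.15 cm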